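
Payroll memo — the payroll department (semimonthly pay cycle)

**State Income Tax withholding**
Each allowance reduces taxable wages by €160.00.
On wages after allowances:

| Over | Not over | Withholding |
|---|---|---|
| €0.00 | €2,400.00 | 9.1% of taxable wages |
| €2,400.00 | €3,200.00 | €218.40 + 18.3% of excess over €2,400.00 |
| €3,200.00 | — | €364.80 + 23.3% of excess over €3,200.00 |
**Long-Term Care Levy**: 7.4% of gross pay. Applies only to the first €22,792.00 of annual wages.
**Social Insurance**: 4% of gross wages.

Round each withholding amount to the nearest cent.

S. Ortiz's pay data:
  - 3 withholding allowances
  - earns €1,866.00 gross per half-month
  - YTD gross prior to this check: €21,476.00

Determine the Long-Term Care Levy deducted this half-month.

€97.38

Long-Term Care Levy: cap €22,792.00 − YTD €21,476.00 = €1,316.00 subject; 7.4% × €1,316.00 = €97.38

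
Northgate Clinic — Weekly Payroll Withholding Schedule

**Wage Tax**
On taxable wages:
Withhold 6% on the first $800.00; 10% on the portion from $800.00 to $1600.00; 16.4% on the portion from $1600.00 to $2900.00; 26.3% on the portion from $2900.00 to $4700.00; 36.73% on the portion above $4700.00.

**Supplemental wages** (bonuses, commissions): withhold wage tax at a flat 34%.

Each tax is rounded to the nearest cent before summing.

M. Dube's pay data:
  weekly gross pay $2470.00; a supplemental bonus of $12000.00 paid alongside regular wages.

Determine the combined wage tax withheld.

$4350.68

Wage Tax: taxable = $2470.00
  $128.00 + 16.4% × ($2470.00 − $1600.00) = $128.00 + 16.4% × $870.00 = $270.68
Supplemental (34% flat on bonus): 34% × $12000.00 = $4080.00
Total wage tax: $270.68 + $4080.00 = $4350.68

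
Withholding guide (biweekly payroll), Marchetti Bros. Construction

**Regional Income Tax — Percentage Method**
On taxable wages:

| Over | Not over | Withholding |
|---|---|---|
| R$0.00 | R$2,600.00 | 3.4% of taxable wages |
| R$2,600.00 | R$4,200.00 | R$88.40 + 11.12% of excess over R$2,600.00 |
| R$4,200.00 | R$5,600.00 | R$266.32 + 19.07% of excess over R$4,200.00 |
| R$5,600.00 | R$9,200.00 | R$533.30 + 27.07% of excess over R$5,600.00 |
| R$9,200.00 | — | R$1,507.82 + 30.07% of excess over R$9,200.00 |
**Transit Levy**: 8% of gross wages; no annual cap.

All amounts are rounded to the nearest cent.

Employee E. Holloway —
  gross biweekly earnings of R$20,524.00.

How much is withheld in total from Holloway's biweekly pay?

R$6,554.87

Regional Income Tax: taxable = R$20,524.00
  R$1,507.82 + 30.07% × (R$20,524.00 − R$9,200.00) = R$1,507.82 + 30.07% × R$11,324.00 = R$4,912.95
Transit Levy: 8% × R$20,524.00 = R$1,641.92
Total: R$4,912.95 + R$1,641.92 = R$6,554.87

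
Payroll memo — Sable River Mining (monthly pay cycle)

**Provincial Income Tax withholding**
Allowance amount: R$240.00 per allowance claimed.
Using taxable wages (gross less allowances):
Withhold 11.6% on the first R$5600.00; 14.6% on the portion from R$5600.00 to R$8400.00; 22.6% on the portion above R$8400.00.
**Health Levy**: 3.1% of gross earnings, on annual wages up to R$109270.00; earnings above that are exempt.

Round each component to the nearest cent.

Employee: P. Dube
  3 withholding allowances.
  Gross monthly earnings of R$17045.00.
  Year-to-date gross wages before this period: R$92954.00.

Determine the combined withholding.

R$3355.25

Provincial Income Tax: taxable = R$17045.00 − 3×R$240.00 = R$16325.00
  R$1058.40 + 22.6% × (R$16325.00 − R$8400.00) = R$1058.40 + 22.6% × R$7925.00 = R$2849.45
Health Levy: cap R$109270.00 − YTD R$92954.00 = R$16316.00 subject; 3.1% × R$16316.00 = R$505.80
Total: R$2849.45 + R$505.80 = R$3355.25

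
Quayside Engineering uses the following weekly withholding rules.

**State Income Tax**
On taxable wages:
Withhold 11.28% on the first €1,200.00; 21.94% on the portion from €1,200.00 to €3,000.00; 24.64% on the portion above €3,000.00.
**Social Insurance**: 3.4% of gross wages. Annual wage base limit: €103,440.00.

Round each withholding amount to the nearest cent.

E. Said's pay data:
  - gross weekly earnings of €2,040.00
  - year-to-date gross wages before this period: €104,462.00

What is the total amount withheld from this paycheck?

State Income Tax: taxable = €2,040.00
  €135.36 + 21.94% × (€2,040.00 − €1,200.00) = €135.36 + 21.94% × €840.00 = €319.66
Social Insurance: YTD €104,462.00 ≥ cap €103,440.00 → €0.00
Total: €319.66 + €0.00 = €319.66

€319.66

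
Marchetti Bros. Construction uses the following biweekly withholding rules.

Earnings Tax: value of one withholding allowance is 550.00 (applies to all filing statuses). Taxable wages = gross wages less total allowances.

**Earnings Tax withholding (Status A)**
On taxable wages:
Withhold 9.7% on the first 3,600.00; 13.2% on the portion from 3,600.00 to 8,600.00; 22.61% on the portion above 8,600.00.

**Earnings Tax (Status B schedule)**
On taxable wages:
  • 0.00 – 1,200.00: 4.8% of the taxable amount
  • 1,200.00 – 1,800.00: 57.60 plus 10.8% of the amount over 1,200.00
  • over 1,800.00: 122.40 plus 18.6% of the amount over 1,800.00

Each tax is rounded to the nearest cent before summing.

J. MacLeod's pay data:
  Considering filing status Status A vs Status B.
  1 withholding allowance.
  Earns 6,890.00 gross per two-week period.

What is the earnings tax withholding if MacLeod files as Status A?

710.88

Earnings Tax (Status A): taxable = 6,890.00 − 1×550.00 = 6,340.00
  349.20 + 13.2% × (6,340.00 − 3,600.00) = 349.20 + 13.2% × 2,740.00 = 710.88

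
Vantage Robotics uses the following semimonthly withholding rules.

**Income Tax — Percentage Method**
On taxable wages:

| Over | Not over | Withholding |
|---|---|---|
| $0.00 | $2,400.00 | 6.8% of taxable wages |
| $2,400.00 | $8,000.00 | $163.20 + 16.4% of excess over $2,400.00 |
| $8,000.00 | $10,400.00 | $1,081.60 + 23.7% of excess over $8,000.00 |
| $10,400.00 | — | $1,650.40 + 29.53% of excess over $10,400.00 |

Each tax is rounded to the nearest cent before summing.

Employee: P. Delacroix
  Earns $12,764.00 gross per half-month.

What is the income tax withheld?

$2,348.49

Income Tax: taxable = $12,764.00
  $1,650.40 + 29.53% × ($12,764.00 − $10,400.00) = $1,650.40 + 29.53% × $2,364.00 = $2,348.49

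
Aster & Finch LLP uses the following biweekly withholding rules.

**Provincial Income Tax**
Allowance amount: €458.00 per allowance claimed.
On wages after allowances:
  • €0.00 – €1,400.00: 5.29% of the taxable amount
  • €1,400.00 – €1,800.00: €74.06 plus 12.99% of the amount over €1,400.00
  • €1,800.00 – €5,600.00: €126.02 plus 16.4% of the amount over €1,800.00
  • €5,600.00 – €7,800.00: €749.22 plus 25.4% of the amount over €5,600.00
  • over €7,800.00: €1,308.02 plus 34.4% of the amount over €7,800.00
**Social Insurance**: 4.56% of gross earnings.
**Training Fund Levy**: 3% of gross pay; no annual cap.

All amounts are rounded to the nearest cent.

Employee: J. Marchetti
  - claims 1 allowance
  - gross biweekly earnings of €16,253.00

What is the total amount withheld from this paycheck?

€5,287.03

Provincial Income Tax: taxable = €16,253.00 − 1×€458.00 = €15,795.00
  €1,308.02 + 34.4% × (€15,795.00 − €7,800.00) = €1,308.02 + 34.4% × €7,995.00 = €4,058.30
Social Insurance: 4.56% × €16,253.00 = €741.14
Training Fund Levy: 3% × €16,253.00 = €487.59
Total: €4,058.30 + €741.14 + €487.59 = €5,287.03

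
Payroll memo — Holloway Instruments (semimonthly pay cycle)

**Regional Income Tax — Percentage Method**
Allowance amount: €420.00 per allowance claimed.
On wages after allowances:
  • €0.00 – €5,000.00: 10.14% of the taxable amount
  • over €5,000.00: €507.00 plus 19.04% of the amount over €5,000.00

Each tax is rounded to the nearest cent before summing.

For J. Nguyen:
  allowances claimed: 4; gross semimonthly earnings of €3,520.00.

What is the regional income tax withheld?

€186.58

Regional Income Tax: taxable = €3,520.00 − 4×€420.00 = €1,840.00
  10.14% × €1,840.00 = €186.58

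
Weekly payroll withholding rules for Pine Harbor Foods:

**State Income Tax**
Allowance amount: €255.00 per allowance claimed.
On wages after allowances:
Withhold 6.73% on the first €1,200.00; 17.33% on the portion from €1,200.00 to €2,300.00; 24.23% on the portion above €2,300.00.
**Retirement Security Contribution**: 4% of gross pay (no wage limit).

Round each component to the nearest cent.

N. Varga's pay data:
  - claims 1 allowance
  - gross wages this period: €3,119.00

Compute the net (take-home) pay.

State Income Tax: taxable = €3,119.00 − 1×€255.00 = €2,864.00
  €271.39 + 24.23% × (€2,864.00 − €2,300.00) = €271.39 + 24.23% × €564.00 = €408.05
Retirement Security Contribution: 4% × €3,119.00 = €124.76
Total withheld: €408.05 + €124.76 = €532.81
Net pay: €3,119.00 − €532.81 = €2,586.19

€2,586.19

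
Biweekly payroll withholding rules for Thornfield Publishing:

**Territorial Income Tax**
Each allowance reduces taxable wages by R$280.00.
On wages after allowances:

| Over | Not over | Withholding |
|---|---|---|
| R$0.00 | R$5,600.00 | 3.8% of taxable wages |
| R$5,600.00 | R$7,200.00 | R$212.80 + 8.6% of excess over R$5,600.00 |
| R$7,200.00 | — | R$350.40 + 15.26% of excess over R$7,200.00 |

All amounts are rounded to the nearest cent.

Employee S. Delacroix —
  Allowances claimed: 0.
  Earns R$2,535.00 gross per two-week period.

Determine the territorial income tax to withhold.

Territorial Income Tax: taxable = R$2,535.00
  3.8% × R$2,535.00 = R$96.33

R$96.33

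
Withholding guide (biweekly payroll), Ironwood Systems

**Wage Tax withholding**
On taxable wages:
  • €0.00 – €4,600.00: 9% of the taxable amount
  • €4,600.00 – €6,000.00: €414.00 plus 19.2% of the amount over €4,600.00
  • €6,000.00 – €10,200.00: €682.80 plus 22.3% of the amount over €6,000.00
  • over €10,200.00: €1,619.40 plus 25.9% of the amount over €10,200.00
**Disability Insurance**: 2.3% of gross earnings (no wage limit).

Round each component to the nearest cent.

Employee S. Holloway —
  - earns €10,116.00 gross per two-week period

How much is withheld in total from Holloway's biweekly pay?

€1,833.34

Wage Tax: taxable = €10,116.00
  €682.80 + 22.3% × (€10,116.00 − €6,000.00) = €682.80 + 22.3% × €4,116.00 = €1,600.67
Disability Insurance: 2.3% × €10,116.00 = €232.67
Total: €1,600.67 + €232.67 = €1,833.34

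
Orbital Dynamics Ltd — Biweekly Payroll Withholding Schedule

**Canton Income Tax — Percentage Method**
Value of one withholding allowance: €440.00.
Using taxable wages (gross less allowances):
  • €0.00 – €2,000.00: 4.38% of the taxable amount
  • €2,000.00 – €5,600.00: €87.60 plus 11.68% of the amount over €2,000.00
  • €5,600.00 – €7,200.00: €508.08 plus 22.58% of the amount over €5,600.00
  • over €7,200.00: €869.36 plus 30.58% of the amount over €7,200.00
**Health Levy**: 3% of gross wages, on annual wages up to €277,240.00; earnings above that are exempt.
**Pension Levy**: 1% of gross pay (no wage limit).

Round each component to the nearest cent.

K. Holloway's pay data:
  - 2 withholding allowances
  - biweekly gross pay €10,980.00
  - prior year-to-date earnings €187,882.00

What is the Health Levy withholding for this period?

€329.40

Health Levy: 3% × €10,980.00 = €329.40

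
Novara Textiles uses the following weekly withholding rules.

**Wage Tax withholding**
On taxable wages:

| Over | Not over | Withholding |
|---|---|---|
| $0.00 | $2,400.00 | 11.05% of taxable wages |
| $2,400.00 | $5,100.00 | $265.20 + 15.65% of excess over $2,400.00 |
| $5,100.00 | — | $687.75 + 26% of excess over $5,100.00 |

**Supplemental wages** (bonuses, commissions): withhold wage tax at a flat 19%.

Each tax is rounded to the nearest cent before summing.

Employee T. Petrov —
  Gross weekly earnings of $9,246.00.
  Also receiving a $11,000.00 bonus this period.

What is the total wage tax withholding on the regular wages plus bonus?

Wage Tax: taxable = $9,246.00
  $687.75 + 26% × ($9,246.00 − $5,100.00) = $687.75 + 26% × $4,146.00 = $1,765.71
Supplemental (19% flat on bonus): 19% × $11,000.00 = $2,090.00
Total wage tax: $1,765.71 + $2,090.00 = $3,855.71

$3,855.71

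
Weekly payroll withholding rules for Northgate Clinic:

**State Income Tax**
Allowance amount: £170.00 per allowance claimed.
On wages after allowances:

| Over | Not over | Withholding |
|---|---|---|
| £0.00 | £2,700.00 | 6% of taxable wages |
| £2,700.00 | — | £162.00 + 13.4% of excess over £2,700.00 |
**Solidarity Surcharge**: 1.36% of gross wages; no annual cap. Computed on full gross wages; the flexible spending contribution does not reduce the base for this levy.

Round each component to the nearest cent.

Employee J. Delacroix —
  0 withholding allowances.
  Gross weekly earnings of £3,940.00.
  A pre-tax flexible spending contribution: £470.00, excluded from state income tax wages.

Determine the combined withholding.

£318.76

State Income Tax: taxable = £3,940.00 − £470.00 = £3,470.00
  £162.00 + 13.4% × (£3,470.00 − £2,700.00) = £162.00 + 13.4% × £770.00 = £265.18
Solidarity Surcharge: 1.36% × £3,940.00 = £53.58
Total: £265.18 + £53.58 = £318.76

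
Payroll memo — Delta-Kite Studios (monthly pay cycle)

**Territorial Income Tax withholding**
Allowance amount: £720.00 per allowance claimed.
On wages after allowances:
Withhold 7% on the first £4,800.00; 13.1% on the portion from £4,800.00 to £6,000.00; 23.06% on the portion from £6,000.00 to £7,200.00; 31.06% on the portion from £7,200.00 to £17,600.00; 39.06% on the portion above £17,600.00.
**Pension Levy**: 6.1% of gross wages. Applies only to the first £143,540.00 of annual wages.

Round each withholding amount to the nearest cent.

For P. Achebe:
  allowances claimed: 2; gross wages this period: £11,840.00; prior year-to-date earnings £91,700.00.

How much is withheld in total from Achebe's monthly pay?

£2,486.08

Territorial Income Tax: taxable = £11,840.00 − 2×£720.00 = £10,400.00
  £769.92 + 31.06% × (£10,400.00 − £7,200.00) = £769.92 + 31.06% × £3,200.00 = £1,763.84
Pension Levy: 6.1% × £11,840.00 = £722.24
Total: £1,763.84 + £722.24 = £2,486.08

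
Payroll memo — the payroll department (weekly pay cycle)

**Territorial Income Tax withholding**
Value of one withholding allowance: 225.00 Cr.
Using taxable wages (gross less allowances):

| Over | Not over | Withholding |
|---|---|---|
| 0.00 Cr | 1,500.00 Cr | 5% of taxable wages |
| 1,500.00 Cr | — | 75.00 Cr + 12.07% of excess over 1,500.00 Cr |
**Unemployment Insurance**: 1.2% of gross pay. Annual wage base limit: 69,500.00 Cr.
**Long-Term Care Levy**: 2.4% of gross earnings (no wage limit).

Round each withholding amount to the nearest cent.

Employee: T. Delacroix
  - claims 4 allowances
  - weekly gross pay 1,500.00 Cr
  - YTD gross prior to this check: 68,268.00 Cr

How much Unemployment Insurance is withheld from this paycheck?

14.78 Cr

Unemployment Insurance: cap 69,500.00 Cr − YTD 68,268.00 Cr = 1,232.00 Cr subject; 1.2% × 1,232.00 Cr = 14.78 Cr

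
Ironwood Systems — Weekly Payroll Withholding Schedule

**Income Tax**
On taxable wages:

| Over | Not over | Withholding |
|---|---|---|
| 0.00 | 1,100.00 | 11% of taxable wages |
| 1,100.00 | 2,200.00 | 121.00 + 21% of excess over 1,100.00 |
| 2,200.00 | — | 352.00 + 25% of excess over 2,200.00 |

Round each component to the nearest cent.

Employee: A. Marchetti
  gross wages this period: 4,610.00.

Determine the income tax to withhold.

954.50

Income Tax: taxable = 4,610.00
  352.00 + 25% × (4,610.00 − 2,200.00) = 352.00 + 25% × 2,410.00 = 954.50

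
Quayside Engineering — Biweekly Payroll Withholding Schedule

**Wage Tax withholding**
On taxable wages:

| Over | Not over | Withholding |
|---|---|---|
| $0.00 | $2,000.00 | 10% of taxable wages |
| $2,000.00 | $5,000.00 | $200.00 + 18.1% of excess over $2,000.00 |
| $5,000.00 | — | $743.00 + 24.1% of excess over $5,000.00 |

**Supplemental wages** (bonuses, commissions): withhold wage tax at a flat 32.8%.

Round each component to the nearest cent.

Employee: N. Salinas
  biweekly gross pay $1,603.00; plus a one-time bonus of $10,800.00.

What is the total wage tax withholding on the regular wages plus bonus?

Wage Tax: taxable = $1,603.00
  10% × $1,603.00 = $160.30
Supplemental (32.8% flat on bonus): 32.8% × $10,800.00 = $3,542.40
Total wage tax: $160.30 + $3,542.40 = $3,702.70

$3,702.70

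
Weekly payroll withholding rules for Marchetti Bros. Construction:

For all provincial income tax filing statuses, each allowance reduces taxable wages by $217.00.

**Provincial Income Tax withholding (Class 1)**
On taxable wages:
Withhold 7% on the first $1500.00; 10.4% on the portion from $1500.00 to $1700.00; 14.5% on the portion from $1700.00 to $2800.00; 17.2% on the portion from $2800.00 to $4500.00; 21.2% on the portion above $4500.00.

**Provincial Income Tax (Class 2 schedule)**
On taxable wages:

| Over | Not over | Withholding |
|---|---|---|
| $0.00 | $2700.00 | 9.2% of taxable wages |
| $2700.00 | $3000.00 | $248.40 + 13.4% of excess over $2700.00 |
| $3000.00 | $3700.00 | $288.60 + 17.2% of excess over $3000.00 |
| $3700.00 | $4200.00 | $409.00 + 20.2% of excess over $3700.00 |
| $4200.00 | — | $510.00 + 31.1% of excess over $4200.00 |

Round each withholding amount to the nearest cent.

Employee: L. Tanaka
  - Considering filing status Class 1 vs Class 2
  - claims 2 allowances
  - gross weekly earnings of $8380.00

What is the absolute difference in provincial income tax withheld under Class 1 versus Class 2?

Provincial Income Tax (Class 1): taxable = $8380.00 − 2×$217.00 = $7946.00
  $577.70 + 21.2% × ($7946.00 − $4500.00) = $577.70 + 21.2% × $3446.00 = $1308.25
Provincial Income Tax (Class 2): taxable = $8380.00 − 2×$217.00 = $7946.00
  $510.00 + 31.1% × ($7946.00 − $4200.00) = $510.00 + 31.1% × $3746.00 = $1675.01
Difference: |$1308.25 − $1675.01| = $366.76 (higher under Class 2)

$366.76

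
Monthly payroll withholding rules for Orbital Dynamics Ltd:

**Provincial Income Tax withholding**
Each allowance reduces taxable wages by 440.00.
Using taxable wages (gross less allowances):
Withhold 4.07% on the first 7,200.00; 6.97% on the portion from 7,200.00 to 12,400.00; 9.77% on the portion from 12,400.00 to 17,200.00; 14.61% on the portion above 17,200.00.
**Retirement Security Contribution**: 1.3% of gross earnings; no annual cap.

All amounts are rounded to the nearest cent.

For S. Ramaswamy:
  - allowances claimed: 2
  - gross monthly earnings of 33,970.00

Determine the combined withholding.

3,887.58

Provincial Income Tax: taxable = 33,970.00 − 2×440.00 = 33,090.00
  1,124.44 + 14.61% × (33,090.00 − 17,200.00) = 1,124.44 + 14.61% × 15,890.00 = 3,445.97
Retirement Security Contribution: 1.3% × 33,970.00 = 441.61
Total: 3,445.97 + 441.61 = 3,887.58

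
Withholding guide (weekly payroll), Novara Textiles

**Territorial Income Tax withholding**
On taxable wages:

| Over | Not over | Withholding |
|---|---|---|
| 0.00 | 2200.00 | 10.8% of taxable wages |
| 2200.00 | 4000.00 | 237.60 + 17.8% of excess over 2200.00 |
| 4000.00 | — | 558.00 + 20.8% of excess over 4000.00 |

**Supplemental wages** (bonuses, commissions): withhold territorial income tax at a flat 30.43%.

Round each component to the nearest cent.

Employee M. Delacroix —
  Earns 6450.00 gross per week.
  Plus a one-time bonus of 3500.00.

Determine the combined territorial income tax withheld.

Territorial Income Tax: taxable = 6450.00
  558.00 + 20.8% × (6450.00 − 4000.00) = 558.00 + 20.8% × 2450.00 = 1067.60
Supplemental (30.43% flat on bonus): 30.43% × 3500.00 = 1065.05
Total territorial income tax: 1067.60 + 1065.05 = 2132.65

2132.65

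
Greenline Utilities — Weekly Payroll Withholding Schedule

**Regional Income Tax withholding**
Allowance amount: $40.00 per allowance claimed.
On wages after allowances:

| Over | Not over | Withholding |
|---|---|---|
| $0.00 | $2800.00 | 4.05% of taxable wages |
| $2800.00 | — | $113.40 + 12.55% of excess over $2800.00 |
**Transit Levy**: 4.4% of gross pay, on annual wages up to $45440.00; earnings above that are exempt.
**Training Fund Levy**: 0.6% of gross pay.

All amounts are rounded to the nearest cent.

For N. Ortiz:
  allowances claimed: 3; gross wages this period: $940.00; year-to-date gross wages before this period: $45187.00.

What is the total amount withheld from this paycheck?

$49.98

Regional Income Tax: taxable = $940.00 − 3×$40.00 = $820.00
  4.05% × $820.00 = $33.21
Transit Levy: cap $45440.00 − YTD $45187.00 = $253.00 subject; 4.4% × $253.00 = $11.13
Training Fund Levy: 0.6% × $940.00 = $5.64
Total: $33.21 + $11.13 + $5.64 = $49.98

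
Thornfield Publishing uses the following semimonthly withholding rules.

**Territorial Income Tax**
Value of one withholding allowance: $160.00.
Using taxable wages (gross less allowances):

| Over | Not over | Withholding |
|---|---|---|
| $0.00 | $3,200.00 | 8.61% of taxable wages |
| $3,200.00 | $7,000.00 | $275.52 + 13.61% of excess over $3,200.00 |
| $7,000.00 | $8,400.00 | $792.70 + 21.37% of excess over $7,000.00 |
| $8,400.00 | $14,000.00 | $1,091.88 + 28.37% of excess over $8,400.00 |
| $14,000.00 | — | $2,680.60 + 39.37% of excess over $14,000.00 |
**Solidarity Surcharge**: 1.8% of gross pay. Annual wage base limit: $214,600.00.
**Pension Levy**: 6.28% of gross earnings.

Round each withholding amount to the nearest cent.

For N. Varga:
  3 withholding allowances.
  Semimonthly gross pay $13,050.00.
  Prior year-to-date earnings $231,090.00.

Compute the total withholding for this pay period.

Territorial Income Tax: taxable = $13,050.00 − 3×$160.00 = $12,570.00
  $1,091.88 + 28.37% × ($12,570.00 − $8,400.00) = $1,091.88 + 28.37% × $4,170.00 = $2,274.91
Solidarity Surcharge: YTD $231,090.00 ≥ cap $214,600.00 → $0.00
Pension Levy: 6.28% × $13,050.00 = $819.54
Total: $2,274.91 + $0.00 + $819.54 = $3,094.45

$3,094.45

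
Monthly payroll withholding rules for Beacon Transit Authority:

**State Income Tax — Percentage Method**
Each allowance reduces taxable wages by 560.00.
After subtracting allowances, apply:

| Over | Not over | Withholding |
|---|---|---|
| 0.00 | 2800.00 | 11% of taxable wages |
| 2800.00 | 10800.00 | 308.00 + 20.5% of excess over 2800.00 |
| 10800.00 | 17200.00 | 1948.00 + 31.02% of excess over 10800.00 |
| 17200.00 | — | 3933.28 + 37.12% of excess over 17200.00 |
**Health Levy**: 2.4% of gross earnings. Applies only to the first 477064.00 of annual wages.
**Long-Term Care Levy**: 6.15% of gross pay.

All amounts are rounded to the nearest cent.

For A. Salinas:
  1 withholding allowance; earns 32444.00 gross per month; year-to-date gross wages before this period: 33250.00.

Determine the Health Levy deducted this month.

778.66

Health Levy: 2.4% × 32444.00 = 778.66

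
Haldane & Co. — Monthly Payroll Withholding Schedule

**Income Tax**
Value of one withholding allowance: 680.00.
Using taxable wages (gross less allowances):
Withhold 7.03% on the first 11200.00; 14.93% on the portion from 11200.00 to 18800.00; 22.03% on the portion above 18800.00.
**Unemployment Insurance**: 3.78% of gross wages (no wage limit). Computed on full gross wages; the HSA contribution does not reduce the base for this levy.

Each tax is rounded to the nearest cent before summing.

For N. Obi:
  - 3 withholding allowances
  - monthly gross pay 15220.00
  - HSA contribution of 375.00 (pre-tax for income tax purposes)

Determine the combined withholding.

Income Tax: taxable = 15220.00 − 375.00 − 3×680.00 = 12805.00
  787.36 + 14.93% × (12805.00 − 11200.00) = 787.36 + 14.93% × 1605.00 = 1026.99
Unemployment Insurance: 3.78% × 15220.00 = 575.32
Total: 1026.99 + 575.32 = 1602.31

1602.31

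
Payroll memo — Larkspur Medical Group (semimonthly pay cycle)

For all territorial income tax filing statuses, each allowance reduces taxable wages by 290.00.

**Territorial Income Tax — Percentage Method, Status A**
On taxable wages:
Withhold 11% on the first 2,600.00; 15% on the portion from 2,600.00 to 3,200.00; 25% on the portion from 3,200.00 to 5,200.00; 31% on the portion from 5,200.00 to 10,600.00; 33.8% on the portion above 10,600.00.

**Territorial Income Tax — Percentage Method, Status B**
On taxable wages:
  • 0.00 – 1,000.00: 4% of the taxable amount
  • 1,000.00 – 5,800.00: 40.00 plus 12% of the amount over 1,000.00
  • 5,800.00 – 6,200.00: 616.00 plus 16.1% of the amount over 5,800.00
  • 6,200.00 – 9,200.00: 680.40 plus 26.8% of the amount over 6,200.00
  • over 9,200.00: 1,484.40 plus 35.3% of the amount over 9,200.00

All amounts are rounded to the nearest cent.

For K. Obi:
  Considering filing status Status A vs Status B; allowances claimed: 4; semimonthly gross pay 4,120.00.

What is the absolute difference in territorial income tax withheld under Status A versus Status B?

Territorial Income Tax (Status A): taxable = 4,120.00 − 4×290.00 = 2,960.00
  286.00 + 15% × (2,960.00 − 2,600.00) = 286.00 + 15% × 360.00 = 340.00
Territorial Income Tax (Status B): taxable = 4,120.00 − 4×290.00 = 2,960.00
  40.00 + 12% × (2,960.00 − 1,000.00) = 40.00 + 12% × 1,960.00 = 275.20
Difference: |340.00 − 275.20| = 64.80 (higher under Status A)

64.80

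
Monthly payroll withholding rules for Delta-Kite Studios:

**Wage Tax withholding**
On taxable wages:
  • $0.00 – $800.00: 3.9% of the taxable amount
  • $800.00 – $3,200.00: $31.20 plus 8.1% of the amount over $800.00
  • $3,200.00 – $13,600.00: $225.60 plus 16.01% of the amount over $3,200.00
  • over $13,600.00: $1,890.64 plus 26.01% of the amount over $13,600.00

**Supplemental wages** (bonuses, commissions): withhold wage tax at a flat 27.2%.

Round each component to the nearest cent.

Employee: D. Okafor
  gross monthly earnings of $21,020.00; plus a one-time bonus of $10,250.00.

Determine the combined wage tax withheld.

Wage Tax: taxable = $21,020.00
  $1,890.64 + 26.01% × ($21,020.00 − $13,600.00) = $1,890.64 + 26.01% × $7,420.00 = $3,820.58
Supplemental (27.2% flat on bonus): 27.2% × $10,250.00 = $2,788.00
Total wage tax: $3,820.58 + $2,788.00 = $6,608.58

$6,608.58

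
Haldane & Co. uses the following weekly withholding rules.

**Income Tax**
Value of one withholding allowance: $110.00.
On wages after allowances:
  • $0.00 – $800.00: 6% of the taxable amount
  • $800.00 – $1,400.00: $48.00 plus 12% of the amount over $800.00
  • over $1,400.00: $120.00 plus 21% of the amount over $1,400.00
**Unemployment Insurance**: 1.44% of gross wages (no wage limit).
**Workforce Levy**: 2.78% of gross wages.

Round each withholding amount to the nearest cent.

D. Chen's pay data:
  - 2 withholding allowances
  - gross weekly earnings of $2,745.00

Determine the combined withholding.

$472.09

Income Tax: taxable = $2,745.00 − 2×$110.00 = $2,525.00
  $120.00 + 21% × ($2,525.00 − $1,400.00) = $120.00 + 21% × $1,125.00 = $356.25
Unemployment Insurance: 1.44% × $2,745.00 = $39.53
Workforce Levy: 2.78% × $2,745.00 = $76.31
Total: $356.25 + $39.53 + $76.31 = $472.09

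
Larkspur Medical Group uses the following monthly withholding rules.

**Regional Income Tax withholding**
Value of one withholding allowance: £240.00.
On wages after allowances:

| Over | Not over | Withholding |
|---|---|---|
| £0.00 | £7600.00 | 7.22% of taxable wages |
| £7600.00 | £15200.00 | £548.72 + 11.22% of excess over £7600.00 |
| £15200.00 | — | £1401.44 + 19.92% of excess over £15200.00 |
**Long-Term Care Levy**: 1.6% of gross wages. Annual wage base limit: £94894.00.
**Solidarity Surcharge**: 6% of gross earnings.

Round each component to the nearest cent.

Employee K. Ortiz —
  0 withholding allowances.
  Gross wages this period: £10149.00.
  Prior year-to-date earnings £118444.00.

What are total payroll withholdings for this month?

Regional Income Tax: taxable = £10149.00
  £548.72 + 11.22% × (£10149.00 − £7600.00) = £548.72 + 11.22% × £2549.00 = £834.72
Long-Term Care Levy: YTD £118444.00 ≥ cap £94894.00 → £0.00
Solidarity Surcharge: 6% × £10149.00 = £608.94
Total: £834.72 + £0.00 + £608.94 = £1443.66

£1443.66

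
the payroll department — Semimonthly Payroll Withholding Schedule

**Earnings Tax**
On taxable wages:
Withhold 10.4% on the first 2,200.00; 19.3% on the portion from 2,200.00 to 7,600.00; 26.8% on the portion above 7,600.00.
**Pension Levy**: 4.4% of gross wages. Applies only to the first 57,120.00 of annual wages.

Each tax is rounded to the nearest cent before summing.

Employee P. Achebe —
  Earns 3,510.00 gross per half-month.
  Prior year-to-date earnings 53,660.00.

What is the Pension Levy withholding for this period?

152.24

Pension Levy: cap 57,120.00 − YTD 53,660.00 = 3,460.00 subject; 4.4% × 3,460.00 = 152.24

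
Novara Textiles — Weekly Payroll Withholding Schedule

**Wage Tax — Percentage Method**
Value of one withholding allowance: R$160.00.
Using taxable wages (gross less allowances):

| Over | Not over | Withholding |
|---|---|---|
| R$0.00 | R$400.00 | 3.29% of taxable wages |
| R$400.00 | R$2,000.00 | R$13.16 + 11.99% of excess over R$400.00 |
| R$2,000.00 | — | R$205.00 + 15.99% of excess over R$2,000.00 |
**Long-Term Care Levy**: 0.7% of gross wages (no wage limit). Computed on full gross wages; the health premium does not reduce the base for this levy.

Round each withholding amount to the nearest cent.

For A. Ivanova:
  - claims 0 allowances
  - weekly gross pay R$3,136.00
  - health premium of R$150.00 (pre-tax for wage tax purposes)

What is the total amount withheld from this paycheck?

Wage Tax: taxable = R$3,136.00 − R$150.00 = R$2,986.00
  R$205.00 + 15.99% × (R$2,986.00 − R$2,000.00) = R$205.00 + 15.99% × R$986.00 = R$362.66
Long-Term Care Levy: 0.7% × R$3,136.00 = R$21.95
Total: R$362.66 + R$21.95 = R$384.61

R$384.61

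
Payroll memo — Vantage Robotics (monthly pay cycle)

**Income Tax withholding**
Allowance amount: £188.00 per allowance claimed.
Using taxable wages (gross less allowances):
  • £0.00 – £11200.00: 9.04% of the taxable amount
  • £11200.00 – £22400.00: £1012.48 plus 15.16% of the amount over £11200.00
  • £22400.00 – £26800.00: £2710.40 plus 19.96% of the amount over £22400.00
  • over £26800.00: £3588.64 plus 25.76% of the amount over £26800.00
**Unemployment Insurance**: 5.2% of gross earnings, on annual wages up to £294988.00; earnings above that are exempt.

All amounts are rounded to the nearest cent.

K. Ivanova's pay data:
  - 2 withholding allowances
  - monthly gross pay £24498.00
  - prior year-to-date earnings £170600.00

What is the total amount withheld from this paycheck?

£4328.01

Income Tax: taxable = £24498.00 − 2×£188.00 = £24122.00
  £2710.40 + 19.96% × (£24122.00 − £22400.00) = £2710.40 + 19.96% × £1722.00 = £3054.11
Unemployment Insurance: 5.2% × £24498.00 = £1273.90
Total: £3054.11 + £1273.90 = £4328.01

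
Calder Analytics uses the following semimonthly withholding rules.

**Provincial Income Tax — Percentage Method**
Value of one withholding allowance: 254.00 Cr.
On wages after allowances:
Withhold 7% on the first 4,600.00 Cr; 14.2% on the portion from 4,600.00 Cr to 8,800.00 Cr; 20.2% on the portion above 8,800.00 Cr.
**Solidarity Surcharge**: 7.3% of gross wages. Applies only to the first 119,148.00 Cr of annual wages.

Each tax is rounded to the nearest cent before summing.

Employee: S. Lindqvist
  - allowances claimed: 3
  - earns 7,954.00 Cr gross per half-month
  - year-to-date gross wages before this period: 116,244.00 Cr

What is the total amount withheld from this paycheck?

Provincial Income Tax: taxable = 7,954.00 Cr − 3×254.00 Cr = 7,192.00 Cr
  322.00 Cr + 14.2% × (7,192.00 Cr − 4,600.00 Cr) = 322.00 Cr + 14.2% × 2,592.00 Cr = 690.06 Cr
Solidarity Surcharge: cap 119,148.00 Cr − YTD 116,244.00 Cr = 2,904.00 Cr subject; 7.3% × 2,904.00 Cr = 211.99 Cr
Total: 690.06 Cr + 211.99 Cr = 902.05 Cr

902.05 Cr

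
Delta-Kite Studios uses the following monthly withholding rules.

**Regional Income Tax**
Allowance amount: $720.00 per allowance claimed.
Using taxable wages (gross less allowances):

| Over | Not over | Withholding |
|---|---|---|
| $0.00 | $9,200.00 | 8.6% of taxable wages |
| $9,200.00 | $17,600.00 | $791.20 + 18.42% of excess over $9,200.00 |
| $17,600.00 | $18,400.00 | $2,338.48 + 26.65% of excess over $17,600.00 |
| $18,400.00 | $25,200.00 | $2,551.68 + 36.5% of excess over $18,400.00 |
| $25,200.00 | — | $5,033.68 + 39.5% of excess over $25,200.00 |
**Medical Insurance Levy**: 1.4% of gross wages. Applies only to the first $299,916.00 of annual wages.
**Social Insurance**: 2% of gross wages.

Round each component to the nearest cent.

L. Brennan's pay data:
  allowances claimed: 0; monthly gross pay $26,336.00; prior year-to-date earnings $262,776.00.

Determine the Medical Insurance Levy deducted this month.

Medical Insurance Levy: 1.4% × $26,336.00 = $368.70

$368.70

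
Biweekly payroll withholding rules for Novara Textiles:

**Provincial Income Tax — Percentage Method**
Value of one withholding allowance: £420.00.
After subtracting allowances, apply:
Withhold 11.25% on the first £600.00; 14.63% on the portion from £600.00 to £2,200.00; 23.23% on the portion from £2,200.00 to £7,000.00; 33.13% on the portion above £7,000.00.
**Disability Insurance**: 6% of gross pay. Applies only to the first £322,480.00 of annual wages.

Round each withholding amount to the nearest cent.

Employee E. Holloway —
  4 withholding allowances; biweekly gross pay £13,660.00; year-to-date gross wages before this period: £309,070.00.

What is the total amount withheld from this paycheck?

£3,871.09

Provincial Income Tax: taxable = £13,660.00 − 4×£420.00 = £11,980.00
  £1,416.62 + 33.13% × (£11,980.00 − £7,000.00) = £1,416.62 + 33.13% × £4,980.00 = £3,066.49
Disability Insurance: cap £322,480.00 − YTD £309,070.00 = £13,410.00 subject; 6% × £13,410.00 = £804.60
Total: £3,066.49 + £804.60 = £3,871.09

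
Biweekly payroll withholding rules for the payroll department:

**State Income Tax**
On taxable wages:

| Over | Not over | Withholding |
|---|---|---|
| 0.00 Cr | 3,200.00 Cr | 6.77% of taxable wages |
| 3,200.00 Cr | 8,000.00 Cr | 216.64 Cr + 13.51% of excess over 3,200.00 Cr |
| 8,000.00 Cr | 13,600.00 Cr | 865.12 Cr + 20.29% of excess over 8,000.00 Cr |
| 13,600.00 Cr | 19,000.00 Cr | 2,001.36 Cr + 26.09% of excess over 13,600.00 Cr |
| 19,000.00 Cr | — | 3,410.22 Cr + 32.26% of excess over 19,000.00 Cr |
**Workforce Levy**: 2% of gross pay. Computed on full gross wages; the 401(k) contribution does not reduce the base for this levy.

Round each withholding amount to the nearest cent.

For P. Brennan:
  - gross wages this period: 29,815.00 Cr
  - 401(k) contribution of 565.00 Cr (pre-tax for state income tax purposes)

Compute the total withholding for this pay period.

7,313.17 Cr

State Income Tax: taxable = 29,815.00 Cr − 565.00 Cr = 29,250.00 Cr
  3,410.22 Cr + 32.26% × (29,250.00 Cr − 19,000.00 Cr) = 3,410.22 Cr + 32.26% × 10,250.00 Cr = 6,716.87 Cr
Workforce Levy: 2% × 29,815.00 Cr = 596.30 Cr
Total: 6,716.87 Cr + 596.30 Cr = 7,313.17 Cr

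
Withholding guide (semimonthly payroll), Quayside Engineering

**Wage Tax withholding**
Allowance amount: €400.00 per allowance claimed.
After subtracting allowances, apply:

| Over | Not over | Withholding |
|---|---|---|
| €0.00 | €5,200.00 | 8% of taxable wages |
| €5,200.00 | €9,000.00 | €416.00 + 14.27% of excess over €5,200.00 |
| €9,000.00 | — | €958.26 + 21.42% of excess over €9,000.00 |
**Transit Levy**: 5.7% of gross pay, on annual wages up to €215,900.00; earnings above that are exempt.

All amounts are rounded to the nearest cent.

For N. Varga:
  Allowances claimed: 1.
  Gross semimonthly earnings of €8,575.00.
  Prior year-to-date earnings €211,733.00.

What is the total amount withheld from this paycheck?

€1,078.05

Wage Tax: taxable = €8,575.00 − 1×€400.00 = €8,175.00
  €416.00 + 14.27% × (€8,175.00 − €5,200.00) = €416.00 + 14.27% × €2,975.00 = €840.53
Transit Levy: cap €215,900.00 − YTD €211,733.00 = €4,167.00 subject; 5.7% × €4,167.00 = €237.52
Total: €840.53 + €237.52 = €1,078.05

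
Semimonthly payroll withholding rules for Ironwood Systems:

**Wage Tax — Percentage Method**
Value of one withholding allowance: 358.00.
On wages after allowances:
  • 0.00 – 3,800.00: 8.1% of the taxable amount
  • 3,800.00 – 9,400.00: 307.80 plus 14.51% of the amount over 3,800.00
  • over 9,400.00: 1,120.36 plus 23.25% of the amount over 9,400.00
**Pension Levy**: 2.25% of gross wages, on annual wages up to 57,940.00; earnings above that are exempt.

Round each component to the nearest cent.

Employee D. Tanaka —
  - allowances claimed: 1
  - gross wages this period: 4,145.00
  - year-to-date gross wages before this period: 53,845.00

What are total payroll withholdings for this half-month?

398.89

Wage Tax: taxable = 4,145.00 − 1×358.00 = 3,787.00
  8.1% × 3,787.00 = 306.75
Pension Levy: cap 57,940.00 − YTD 53,845.00 = 4,095.00 subject; 2.25% × 4,095.00 = 92.14
Total: 306.75 + 92.14 = 398.89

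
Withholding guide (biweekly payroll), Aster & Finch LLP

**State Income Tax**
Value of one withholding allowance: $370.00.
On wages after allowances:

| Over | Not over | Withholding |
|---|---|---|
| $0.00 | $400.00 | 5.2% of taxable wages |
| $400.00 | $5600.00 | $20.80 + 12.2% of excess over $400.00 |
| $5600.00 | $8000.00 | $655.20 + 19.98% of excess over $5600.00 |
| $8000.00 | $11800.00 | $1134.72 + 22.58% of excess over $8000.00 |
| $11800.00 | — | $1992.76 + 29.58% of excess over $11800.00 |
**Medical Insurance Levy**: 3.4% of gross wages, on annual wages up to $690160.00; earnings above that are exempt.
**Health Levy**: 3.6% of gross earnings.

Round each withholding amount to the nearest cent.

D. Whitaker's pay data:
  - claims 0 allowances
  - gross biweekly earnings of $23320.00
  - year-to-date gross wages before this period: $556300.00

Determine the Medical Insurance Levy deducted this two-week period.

$792.88

Medical Insurance Levy: 3.4% × $23320.00 = $792.88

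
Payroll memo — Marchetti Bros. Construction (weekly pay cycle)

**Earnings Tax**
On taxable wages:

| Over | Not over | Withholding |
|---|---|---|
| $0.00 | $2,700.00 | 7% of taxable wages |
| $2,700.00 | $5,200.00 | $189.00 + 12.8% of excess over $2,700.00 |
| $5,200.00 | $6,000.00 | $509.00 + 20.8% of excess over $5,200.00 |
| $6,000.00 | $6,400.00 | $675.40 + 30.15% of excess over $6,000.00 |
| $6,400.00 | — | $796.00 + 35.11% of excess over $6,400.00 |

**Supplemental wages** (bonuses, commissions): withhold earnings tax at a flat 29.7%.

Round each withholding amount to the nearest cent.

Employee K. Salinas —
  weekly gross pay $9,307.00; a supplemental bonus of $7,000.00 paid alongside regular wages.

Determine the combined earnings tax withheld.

$3,895.65

Earnings Tax: taxable = $9,307.00
  $796.00 + 35.11% × ($9,307.00 − $6,400.00) = $796.00 + 35.11% × $2,907.00 = $1,816.65
Supplemental (29.7% flat on bonus): 29.7% × $7,000.00 = $2,079.00
Total earnings tax: $1,816.65 + $2,079.00 = $3,895.65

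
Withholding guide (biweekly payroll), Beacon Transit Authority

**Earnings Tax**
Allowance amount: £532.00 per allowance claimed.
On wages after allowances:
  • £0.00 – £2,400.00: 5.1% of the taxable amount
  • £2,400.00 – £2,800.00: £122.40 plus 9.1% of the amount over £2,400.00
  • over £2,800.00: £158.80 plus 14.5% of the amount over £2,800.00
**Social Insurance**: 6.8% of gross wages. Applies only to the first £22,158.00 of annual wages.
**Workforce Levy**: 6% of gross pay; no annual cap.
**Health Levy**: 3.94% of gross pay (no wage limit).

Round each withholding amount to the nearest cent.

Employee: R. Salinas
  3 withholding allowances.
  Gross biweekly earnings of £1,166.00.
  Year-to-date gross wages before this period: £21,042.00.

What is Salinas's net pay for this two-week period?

Earnings Tax: taxable = £1,166.00 − 3×£532.00 = £-430.00
  Taxable ≤ 0 → £0.00
Social Insurance: cap £22,158.00 − YTD £21,042.00 = £1,116.00 subject; 6.8% × £1,116.00 = £75.89
Workforce Levy: 6% × £1,166.00 = £69.96
Health Levy: 3.94% × £1,166.00 = £45.94
Total withheld: £0.00 + £75.89 + £69.96 + £45.94 = £191.79
Net pay: £1,166.00 − £191.79 = £974.21

£974.21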